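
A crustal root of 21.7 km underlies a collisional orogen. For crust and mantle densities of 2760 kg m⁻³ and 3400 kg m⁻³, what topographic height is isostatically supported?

In Airy isostatic equilibrium: ρ_c h = (ρ_m − ρ_c) r.
h = r (ρ_m − ρ_c) / ρ_c = 21.7 km × (3400 − 2760) / 2760 = 5.03 km.

5.03 km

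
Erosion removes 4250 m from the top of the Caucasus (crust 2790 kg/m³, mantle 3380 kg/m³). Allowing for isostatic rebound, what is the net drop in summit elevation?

742 m

Rebound u = e ρ_c/ρ_m = 4250 m × 2790/3380 = 3508 m.
Net surface drop = e − u = 4250 m − 3508 m = e (ρ_m − ρ_c)/ρ_m = 742 m.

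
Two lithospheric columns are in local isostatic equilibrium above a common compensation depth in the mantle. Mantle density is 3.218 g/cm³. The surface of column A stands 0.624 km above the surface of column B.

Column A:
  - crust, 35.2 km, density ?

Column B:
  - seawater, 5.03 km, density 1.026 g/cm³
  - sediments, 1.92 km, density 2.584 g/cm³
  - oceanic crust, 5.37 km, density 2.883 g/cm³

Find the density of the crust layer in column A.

Take the compensation level at the base of the deeper column (depth z_c below the surface of column A) and equate Σ ρ_i t_i down to z_c; mantle fills any gap and the z_c terms cancel.
Column A: 35.2×ρ + (z_c − 35.2)×3.218
Column B: 0.624×0 + 5.03×1.026 + 1.92×2.584 + 5.37×2.883 + (z_c − 0.624 − 12.32)×3.218
The z_c×3.218 term appears on both sides and cancels. Collect the known terms of each column as K = Σ(ρt)_known − 3.218 × (depth of known layers): K_A = 0 − 3.218×35.2 = −113.2736; K_B = 25.60377 − 3.218×(0.624 + 12.32) = −16.050022.
Balance: K_A + 35.2×ρ = K_B, so ρ = (K_B − K_A)/35.2 = 97.2236/35.2 = 2.76 g/cm³.

2.76 g/cm³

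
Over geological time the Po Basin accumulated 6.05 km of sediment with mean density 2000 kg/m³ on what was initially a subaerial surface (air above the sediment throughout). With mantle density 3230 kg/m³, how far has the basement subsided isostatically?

Subaerial load: s = t ρ_sed / ρ_m = 6.05 km × 2000/3230 = 3.75 km.

3.75 km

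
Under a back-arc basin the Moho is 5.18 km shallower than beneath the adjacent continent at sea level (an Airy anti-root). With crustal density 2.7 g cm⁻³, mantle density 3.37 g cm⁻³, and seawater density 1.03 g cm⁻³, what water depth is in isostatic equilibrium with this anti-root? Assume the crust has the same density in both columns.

Replacing a thickness d of crust by seawater at the top must be balanced by replacing crust with mantle at the base: d (ρ_c − ρ_w) = a (ρ_m − ρ_c).
d = a (ρ_m − ρ_c)/(ρ_c − ρ_w) = 5.18 km × 0.67/1.67 = 2.08 km.

2.08 km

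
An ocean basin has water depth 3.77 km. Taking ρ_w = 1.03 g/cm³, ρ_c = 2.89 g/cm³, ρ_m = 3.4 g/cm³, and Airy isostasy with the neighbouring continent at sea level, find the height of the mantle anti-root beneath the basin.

13.7 km

Equating mass per unit area of the two columns: replacing crust with seawater at the top is compensated by replacing crust with mantle at the base: d (ρ_c − ρ_w) = a (ρ_m − ρ_c).
a = d (ρ_c − ρ_w)/(ρ_m − ρ_c) = 3.77 km × 1.86/0.51 = 13.7 km.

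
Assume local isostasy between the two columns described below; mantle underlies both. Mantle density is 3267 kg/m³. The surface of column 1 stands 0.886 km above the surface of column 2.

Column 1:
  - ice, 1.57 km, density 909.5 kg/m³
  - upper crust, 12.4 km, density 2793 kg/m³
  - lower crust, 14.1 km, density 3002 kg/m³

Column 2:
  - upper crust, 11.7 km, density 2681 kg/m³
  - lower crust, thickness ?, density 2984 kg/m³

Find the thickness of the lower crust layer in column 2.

12.6 km

Take the compensation level at the base of the deeper column (depth z_c below the surface of column 1) and equate Σ ρ_i t_i down to z_c; mantle fills any gap and the z_c terms cancel.
Column 1: 1.57×909.5 + 12.4×2793 + 14.1×3002 + (z_c − 28.07)×3267
Column 2: 0.886×0 + 11.7×2681 + x×2984 + (z_c − 0.886 − 11.7 − x)×3267
The z_c×3267 term appears on both sides and cancels. Collect the known terms of each column as K = Σ(ρt)_known − 3267 × (depth of known layers): K_1 = 78389.315 − 3267×28.07 = −13315.375; K_2 = 31367.7 − 3267×(0.886 + 11.7) = −9750.762.
Balance: K_1 = K_2 − x×(3267 − 2984), so x = (K_2 − K_1)/(3267 − 2984) = 3564.61/283 = 12.6 km.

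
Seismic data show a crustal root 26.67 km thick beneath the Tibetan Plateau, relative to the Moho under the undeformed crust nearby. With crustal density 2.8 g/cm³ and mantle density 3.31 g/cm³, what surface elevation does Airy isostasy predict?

Equating mass per unit area of the two columns: ρ_c h = (ρ_m − ρ_c) r.
h = r (ρ_m − ρ_c) / ρ_c = 26.67 km × (3.31 − 2.8) / 2.8 = 4.86 km.

4.86 km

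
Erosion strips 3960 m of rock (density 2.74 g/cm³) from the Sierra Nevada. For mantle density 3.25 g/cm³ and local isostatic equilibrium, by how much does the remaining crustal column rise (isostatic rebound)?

Unloading: uplift u = e ρ_c/ρ_m = 3960 m × 2.74/3.25 = 3340 m.

3340 m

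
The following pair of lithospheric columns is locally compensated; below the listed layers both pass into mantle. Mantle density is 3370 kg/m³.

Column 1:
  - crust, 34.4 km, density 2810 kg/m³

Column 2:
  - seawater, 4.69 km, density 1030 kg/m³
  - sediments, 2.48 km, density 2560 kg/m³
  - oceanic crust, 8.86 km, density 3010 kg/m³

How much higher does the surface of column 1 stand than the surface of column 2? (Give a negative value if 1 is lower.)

0.917 km

For any compensation level in the mantle, the mantle terms cancel and isostasy reduces to e = (Σt_1 − Σt_2) − (Σ(ρt)_1 − Σ(ρt)_2) / ρ_m.
Σt_1 = 34.4 km; Σt_2 = 16.03 km; Σ(ρt)_1 = 96664; Σ(ρt)_2 = 37848.1 (in km·kg/m³).
e = (34.4 − 16.03) − (96664 − 37848.1) / 3370 = 0.917 km.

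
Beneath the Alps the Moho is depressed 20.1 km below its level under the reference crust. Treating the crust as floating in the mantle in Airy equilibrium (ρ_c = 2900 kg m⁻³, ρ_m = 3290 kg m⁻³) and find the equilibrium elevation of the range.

By Archimedes' principle applied to the lithosphere: ρ_c h = (ρ_m − ρ_c) r.
h = r (ρ_m − ρ_c) / ρ_c = 20.1 km × (3290 − 2900) / 2900 = 2.7 km.

2.7 km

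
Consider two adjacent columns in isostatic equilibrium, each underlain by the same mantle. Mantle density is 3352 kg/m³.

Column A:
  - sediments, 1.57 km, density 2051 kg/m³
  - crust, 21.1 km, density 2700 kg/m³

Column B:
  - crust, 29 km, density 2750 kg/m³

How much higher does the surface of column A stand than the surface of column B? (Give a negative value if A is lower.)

−0.495 km

For any compensation level in the mantle, the mantle terms cancel and isostasy reduces to e = (Σt_A − Σt_B) − (Σ(ρt)_A − Σ(ρt)_B) / ρ_m.
Σt_A = 22.67 km; Σt_B = 29 km; Σ(ρt)_A = 60190.07; Σ(ρt)_B = 79750 (in km·kg/m³).
e = (22.67 − 29) − (60190.07 − 79750) / 3352 = −0.495 km.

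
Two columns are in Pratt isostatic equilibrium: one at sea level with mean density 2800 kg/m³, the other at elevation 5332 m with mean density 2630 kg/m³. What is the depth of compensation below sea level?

ρ_ref D = ρ (D + h) → D (ρ_ref − ρ) = ρ h.
D = ρ h/(ρ_ref − ρ) = 2630 × 5332 m/(2800 − 2630) = 82500 m.

82500 m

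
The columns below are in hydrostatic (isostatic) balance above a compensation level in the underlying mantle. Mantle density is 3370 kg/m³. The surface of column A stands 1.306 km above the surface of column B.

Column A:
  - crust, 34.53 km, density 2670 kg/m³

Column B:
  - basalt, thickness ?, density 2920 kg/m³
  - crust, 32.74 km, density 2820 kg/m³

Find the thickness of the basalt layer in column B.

3.92 km

Take the compensation level at the base of the deeper column (depth z_c below the surface of column A) and equate Σ ρ_i t_i down to z_c; mantle fills any gap and the z_c terms cancel.
Column A: 34.53×2670 + (z_c − 34.53)×3370
Column B: 1.306×0 + x×2920 + 32.74×2820 + (z_c − 1.306 − 32.74 − x)×3370
The z_c×3370 term appears on both sides and cancels. Collect the known terms of each column as K = Σ(ρt)_known − 3370 × (depth of known layers): K_A = 92195.1 − 3370×34.53 = −24171; K_B = 92326.8 − 3370×(1.306 + 32.74) = −22408.22.
Balance: K_A = K_B − x×(3370 − 2920), so x = (K_B − K_A)/(3370 − 2920) = 1762.78/450 = 3.92 km.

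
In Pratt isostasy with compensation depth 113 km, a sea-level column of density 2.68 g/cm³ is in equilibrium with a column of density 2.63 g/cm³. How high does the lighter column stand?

2.15 km

ρ_ref D = ρ (D + h) → h = D (ρ_ref − ρ)/ρ.
h = 113 km × (2.68 − 2.63)/2.63 = 2.15 km.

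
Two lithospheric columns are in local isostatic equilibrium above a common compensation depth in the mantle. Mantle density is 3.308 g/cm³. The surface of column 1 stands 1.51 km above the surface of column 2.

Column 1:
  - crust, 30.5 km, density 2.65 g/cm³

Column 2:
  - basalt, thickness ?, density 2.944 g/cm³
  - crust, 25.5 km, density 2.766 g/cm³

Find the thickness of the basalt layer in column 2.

Take the compensation level at the base of the deeper column (depth z_c below the surface of column 1) and equate Σ ρ_i t_i down to z_c; mantle fills any gap and the z_c terms cancel.
Column 1: 30.5×2.65 + (z_c − 30.5)×3.308
Column 2: 1.51×0 + x×2.944 + 25.5×2.766 + (z_c − 1.51 − 25.5 − x)×3.308
The z_c×3.308 term appears on both sides and cancels. Collect the known terms of each column as K = Σ(ρt)_known − 3.308 × (depth of known layers): K_1 = 80.825 − 3.308×30.5 = −20.069; K_2 = 70.533 − 3.308×(1.51 + 25.5) = −18.81608.
Balance: K_1 = K_2 − x×(3.308 − 2.944), so x = (K_2 − K_1)/(3.308 − 2.944) = 1.25292/0.364 = 3.44 km.

3.44 km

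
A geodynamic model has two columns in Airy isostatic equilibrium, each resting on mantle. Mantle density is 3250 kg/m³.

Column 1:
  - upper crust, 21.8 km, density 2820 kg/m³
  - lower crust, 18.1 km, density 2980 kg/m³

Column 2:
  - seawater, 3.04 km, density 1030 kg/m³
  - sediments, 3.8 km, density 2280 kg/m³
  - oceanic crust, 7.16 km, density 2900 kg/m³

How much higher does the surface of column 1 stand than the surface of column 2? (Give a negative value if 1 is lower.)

For any compensation level in the mantle, the mantle terms cancel and isostasy reduces to e = (Σt_1 − Σt_2) − (Σ(ρt)_1 − Σ(ρt)_2) / ρ_m.
Σt_1 = 39.9 km; Σt_2 = 14 km; Σ(ρt)_1 = 115414; Σ(ρt)_2 = 32559.2 (in km·kg/m³).
e = (39.9 − 14) − (115414 − 32559.2) / 3250 = 0.406 km.

0.406 km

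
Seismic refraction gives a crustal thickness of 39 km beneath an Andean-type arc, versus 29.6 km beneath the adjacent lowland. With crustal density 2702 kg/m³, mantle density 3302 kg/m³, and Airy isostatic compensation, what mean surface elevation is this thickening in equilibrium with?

1.71 km

Excess crust Δ = 39 km − 29.6 km = 9.4 km, split between elevation h and root r with h + r = Δ.
Airy balance ρ_c h = (ρ_m − ρ_c) r gives r = h ρ_c/(ρ_m − ρ_c), so h (1 + ρ_c/(ρ_m − ρ_c)) = Δ, i.e. h = Δ (ρ_m − ρ_c)/ρ_m.
h = 9.4 km × 600/3302 = 1.71 km.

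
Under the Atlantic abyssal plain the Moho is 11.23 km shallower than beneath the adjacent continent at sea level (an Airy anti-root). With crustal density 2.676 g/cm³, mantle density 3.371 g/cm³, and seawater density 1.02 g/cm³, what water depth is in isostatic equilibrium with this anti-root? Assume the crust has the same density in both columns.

Replacing a thickness d of crust by seawater at the top must be balanced by replacing crust with mantle at the base: d (ρ_c − ρ_w) = a (ρ_m − ρ_c).
d = a (ρ_m − ρ_c)/(ρ_c − ρ_w) = 11.23 km × 0.695/1.656 = 4.71 km.

4.71 km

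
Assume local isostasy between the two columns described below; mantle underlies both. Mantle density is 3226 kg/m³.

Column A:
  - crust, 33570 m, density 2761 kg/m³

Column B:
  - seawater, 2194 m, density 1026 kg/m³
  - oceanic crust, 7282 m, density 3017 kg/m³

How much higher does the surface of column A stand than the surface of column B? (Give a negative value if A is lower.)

2870 m

For any compensation level in the mantle, the mantle terms cancel and isostasy reduces to e = (Σt_A − Σt_B) − (Σ(ρt)_A − Σ(ρt)_B) / ρ_m.
Σt_A = 33570 m; Σt_B = 9476 m; Σ(ρt)_A = 92686770; Σ(ρt)_B = 24220838 (in m·kg/m³).
e = (33570 − 9476) − (92686770 − 24220838) / 3226 = 2870 m.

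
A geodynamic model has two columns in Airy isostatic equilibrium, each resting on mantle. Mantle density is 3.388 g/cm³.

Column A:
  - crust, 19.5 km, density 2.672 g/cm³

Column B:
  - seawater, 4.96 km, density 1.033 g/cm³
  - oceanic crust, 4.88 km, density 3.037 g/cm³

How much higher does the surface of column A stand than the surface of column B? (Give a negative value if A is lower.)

0.168 km

For any compensation level in the mantle, the mantle terms cancel and isostasy reduces to e = (Σt_A − Σt_B) − (Σ(ρt)_A − Σ(ρt)_B) / ρ_m.
Σt_A = 19.5 km; Σt_B = 9.84 km; Σ(ρt)_A = 52.104; Σ(ρt)_B = 19.94424 (in km·g/cm³).
e = (19.5 − 9.84) − (52.104 − 19.94424) / 3.388 = 0.168 km.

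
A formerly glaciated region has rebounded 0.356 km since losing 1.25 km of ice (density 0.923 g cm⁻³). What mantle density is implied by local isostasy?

ρ_m = ρ_ice t / u = 0.923 × 1.25 km/0.356 km = 3.24 g cm⁻³.

3.24 g cm⁻³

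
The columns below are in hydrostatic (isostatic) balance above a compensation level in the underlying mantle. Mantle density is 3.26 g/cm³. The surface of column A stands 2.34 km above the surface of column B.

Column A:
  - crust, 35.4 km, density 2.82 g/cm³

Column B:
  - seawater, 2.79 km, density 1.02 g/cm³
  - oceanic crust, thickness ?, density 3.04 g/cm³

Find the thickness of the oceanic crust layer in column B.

7.72 km

Take the compensation level at the base of the deeper column (depth z_c below the surface of column A) and equate Σ ρ_i t_i down to z_c; mantle fills any gap and the z_c terms cancel.
Column A: 35.4×2.82 + (z_c − 35.4)×3.26
Column B: 2.34×0 + 2.79×1.02 + x×3.04 + (z_c − 2.34 − 2.79 − x)×3.26
The z_c×3.26 term appears on both sides and cancels. Collect the known terms of each column as K = Σ(ρt)_known − 3.26 × (depth of known layers): K_A = 99.828 − 3.26×35.4 = −15.576; K_B = 2.8458 − 3.26×(2.34 + 2.79) = −13.878.
Balance: K_A = K_B − x×(3.26 − 3.04), so x = (K_B − K_A)/(3.26 − 3.04) = 1.698/0.22 = 7.72 km.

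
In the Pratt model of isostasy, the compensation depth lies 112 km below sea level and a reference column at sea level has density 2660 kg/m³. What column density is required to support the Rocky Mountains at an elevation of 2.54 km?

Pratt balance: ρ_ref D = ρ (D + h).
ρ = ρ_ref D/(D + h) = 2660 × 112 km/(112 km + 2.54 km) = 2600 kg/m³.

2600 kg/m³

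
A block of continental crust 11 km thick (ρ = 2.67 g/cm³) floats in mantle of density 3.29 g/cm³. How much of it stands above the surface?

2.07 km

Floating equilibrium: submerged depth d = t ρ_obj/ρ_fluid = 11 km × 2.67/3.29 = 8.927 km.
Freeboard = t − d = 11 km − 8.927 km = 2.07 km.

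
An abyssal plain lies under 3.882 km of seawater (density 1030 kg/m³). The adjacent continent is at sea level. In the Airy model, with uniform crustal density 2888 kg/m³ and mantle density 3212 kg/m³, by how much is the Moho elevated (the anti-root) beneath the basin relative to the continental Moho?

22.3 km

By Archimedes' principle applied to the lithosphere: replacing crust with seawater at the top is compensated by replacing crust with mantle at the base: d (ρ_c − ρ_w) = a (ρ_m − ρ_c).
a = d (ρ_c − ρ_w)/(ρ_m − ρ_c) = 3.882 km × 1858/324 = 22.3 km.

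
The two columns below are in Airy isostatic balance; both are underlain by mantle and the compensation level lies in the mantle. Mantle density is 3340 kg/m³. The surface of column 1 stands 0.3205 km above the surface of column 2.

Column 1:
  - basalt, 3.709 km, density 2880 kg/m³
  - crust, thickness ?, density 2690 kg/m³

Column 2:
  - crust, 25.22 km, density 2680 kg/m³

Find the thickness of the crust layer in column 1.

24.6 km

Take the compensation level at the base of the deeper column (depth z_c below the surface of column 1) and equate Σ ρ_i t_i down to z_c; mantle fills any gap and the z_c terms cancel.
Column 1: 3.709×2880 + x×2690 + (z_c − 3.709 − x)×3340
Column 2: 0.3205×0 + 25.22×2680 + (z_c − 0.3205 − 25.22)×3340
The z_c×3340 term appears on both sides and cancels. Collect the known terms of each column as K = Σ(ρt)_known − 3340 × (depth of known layers): K_1 = 10681.92 − 3340×3.709 = −1706.14; K_2 = 67589.6 − 3340×(0.3205 + 25.22) = −17715.67.
Balance: K_1 − x×(3340 − 2690) = K_2, so x = (K_1 − K_2)/(3340 − 2690) = 16009.5/650 = 24.6 km.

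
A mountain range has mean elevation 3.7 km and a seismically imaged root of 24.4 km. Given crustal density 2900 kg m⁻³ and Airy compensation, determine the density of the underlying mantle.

Airy balance: ρ_c h = (ρ_m − ρ_c) r → ρ_m = ρ_c (1 + h/r).
ρ_m = 2900 × (1 + 3.7 km/24.4 km) = 3340 kg m⁻³.

3340 kg m⁻³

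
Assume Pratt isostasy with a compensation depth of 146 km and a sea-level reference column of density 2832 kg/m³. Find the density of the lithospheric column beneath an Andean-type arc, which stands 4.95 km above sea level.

Pratt balance: ρ_ref D = ρ (D + h).
ρ = ρ_ref D/(D + h) = 2832 × 146 km/(146 km + 4.95 km) = 2740 kg/m³.

2740 kg/m³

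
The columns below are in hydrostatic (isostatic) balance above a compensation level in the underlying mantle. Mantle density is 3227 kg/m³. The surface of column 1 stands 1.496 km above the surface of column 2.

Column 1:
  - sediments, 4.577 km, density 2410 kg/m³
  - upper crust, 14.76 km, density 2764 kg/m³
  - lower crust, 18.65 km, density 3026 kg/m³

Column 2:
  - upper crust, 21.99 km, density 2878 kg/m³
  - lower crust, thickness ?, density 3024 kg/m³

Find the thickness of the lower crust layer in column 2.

8.96 km

Take the compensation level at the base of the deeper column (depth z_c below the surface of column 1) and equate Σ ρ_i t_i down to z_c; mantle fills any gap and the z_c terms cancel.
Column 1: 4.577×2410 + 14.76×2764 + 18.65×3026 + (z_c − 37.987)×3227
Column 2: 1.496×0 + 21.99×2878 + x×3024 + (z_c − 1.496 − 21.99 − x)×3227
The z_c×3227 term appears on both sides and cancels. Collect the known terms of each column as K = Σ(ρt)_known − 3227 × (depth of known layers): K_1 = 108262.11 − 3227×37.987 = −14321.939; K_2 = 63287.22 − 3227×(1.496 + 21.99) = −12502.102.
Balance: K_1 = K_2 − x×(3227 − 3024), so x = (K_2 − K_1)/(3227 − 3024) = 1819.84/203 = 8.96 km.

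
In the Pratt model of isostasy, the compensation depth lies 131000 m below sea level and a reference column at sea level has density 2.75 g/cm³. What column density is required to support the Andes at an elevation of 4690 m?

Pratt balance: ρ_ref D = ρ (D + h).
ρ = ρ_ref D/(D + h) = 2.75 × 131000 m/(131000 m + 4690 m) = 2.65 g/cm³.

2.65 g/cm³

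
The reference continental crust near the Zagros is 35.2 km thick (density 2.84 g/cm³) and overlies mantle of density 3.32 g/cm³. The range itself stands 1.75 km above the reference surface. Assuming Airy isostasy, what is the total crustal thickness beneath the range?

Root depth r = h ρ_c / (ρ_m − ρ_c) = 1.75 km × 2.84 / 0.48 = 10.35 km.
Total thickness = T + h + r = 35.2 km + 1.75 km + 10.35 km = 47.3 km.

47.3 km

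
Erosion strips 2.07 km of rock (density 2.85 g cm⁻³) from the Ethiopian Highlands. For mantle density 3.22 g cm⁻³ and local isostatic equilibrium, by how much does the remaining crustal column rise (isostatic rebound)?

1.83 km

Unloading: uplift u = e ρ_c/ρ_m = 2.07 km × 2.85/3.22 = 1.83 km.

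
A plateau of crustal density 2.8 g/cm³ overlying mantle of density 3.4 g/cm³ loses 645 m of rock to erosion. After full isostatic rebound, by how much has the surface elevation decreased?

114 m

Rebound u = e ρ_c/ρ_m = 645 m × 2.8/3.4 = 531.2 m.
Net surface drop = e − u = 645 m − 531.2 m = e (ρ_m − ρ_c)/ρ_m = 114 m.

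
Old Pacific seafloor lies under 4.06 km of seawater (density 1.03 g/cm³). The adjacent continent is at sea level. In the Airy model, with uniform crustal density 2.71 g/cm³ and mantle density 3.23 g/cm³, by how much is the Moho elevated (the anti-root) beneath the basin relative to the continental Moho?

13.1 km

Balancing pressure at the compensation depth: replacing crust with seawater at the top is compensated by replacing crust with mantle at the base: d (ρ_c − ρ_w) = a (ρ_m − ρ_c).
a = d (ρ_c − ρ_w)/(ρ_m − ρ_c) = 4.06 km × 1.68/0.52 = 13.1 km.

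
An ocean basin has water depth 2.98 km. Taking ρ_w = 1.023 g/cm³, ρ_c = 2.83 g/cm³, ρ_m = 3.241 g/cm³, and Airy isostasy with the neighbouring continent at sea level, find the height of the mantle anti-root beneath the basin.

Balancing pressure at the compensation depth: replacing crust with seawater at the top is compensated by replacing crust with mantle at the base: d (ρ_c − ρ_w) = a (ρ_m − ρ_c).
a = d (ρ_c − ρ_w)/(ρ_m − ρ_c) = 2.98 km × 1.807/0.411 = 13.1 km.

13.1 km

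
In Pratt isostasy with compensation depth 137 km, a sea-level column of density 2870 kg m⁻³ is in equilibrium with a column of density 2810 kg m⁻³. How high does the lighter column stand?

ρ_ref D = ρ (D + h) → h = D (ρ_ref − ρ)/ρ.
h = 137 km × (2870 − 2810)/2810 = 2.93 km.

2.93 km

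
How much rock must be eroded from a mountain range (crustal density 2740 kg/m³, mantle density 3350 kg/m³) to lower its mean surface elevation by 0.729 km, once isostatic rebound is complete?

Net drop Δ = e − u = e − e ρ_c/ρ_m = e (ρ_m − ρ_c)/ρ_m.
e = Δ ρ_m/(ρ_m − ρ_c) = 0.729 km × 3350/610 = 4 km.

4 km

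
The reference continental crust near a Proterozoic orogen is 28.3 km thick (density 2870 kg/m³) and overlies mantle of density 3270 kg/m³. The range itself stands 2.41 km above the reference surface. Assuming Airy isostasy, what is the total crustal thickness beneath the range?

Root depth r = h ρ_c / (ρ_m − ρ_c) = 2.41 km × 2870 / 400 = 17.29 km.
Total thickness = T + h + r = 28.3 km + 2.41 km + 17.29 km = 48 km.

48 km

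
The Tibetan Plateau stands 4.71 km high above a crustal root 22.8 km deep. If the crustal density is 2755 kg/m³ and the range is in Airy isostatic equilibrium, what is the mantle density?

3320 kg/m³

Airy balance: ρ_c h = (ρ_m − ρ_c) r → ρ_m = ρ_c (1 + h/r).
ρ_m = 2755 × (1 + 4.71 km/22.8 km) = 3320 kg/m³.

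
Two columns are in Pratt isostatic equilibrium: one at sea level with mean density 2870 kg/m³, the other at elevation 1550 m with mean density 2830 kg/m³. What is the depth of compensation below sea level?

110000 m

ρ_ref D = ρ (D + h) → D (ρ_ref − ρ) = ρ h.
D = ρ h/(ρ_ref − ρ) = 2830 × 1550 m/(2870 − 2830) = 110000 m.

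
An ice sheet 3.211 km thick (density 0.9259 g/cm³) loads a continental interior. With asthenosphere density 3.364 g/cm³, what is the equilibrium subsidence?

0.884 km

By Archimedes' principle applied to the lithosphere: the ice load ρ_ice t is balanced by mantle displaced below, ρ_m s.
s = t ρ_ice / ρ_m = 3.211 km × 0.9259/3.364 = 0.884 km.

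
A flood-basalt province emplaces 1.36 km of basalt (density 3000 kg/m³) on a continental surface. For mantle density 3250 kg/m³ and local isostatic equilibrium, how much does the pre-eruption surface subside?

1.26 km

Subaerial loading: s = t ρ_load / ρ_m.
s = 1.36 km × 3000/3250 = 1.26 km.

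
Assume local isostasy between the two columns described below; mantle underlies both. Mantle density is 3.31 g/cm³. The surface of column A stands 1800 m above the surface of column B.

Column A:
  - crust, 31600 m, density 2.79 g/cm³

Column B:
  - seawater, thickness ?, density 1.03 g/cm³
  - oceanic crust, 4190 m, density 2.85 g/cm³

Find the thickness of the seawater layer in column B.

Take the compensation level at the base of the deeper column (depth z_c below the surface of column A) and equate Σ ρ_i t_i down to z_c; mantle fills any gap and the z_c terms cancel.
Column A: 31600×2.79 + (z_c − 31600)×3.31
Column B: 1800×0 + x×1.03 + 4190×2.85 + (z_c − 1800 − 4190 − x)×3.31
The z_c×3.31 term appears on both sides and cancels. Collect the known terms of each column as K = Σ(ρt)_known − 3.31 × (depth of known layers): K_A = 88164 − 3.31×31600 = −16432; K_B = 11941.5 − 3.31×(1800 + 4190) = −7885.4.
Balance: K_A = K_B − x×(3.31 − 1.03), so x = (K_B − K_A)/(3.31 − 1.03) = 8546.6/2.28 = 3750 m.

3750 m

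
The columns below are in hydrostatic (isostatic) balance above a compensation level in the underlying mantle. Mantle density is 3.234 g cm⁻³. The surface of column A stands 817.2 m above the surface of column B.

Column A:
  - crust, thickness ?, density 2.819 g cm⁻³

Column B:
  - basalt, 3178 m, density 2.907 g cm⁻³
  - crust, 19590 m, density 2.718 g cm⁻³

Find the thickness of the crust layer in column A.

33200 m

Take the compensation level at the base of the deeper column (depth z_c below the surface of column A) and equate Σ ρ_i t_i down to z_c; mantle fills any gap and the z_c terms cancel.
Column A: x×2.819 + (z_c − 0 − x)×3.234
Column B: 817.2×0 + 3178×2.907 + 19590×2.718 + (z_c − 817.2 − 22768)×3.234
The z_c×3.234 term appears on both sides and cancels. Collect the known terms of each column as K = Σ(ρt)_known − 3.234 × (depth of known layers): K_A = 0 − 3.234×0 = 0; K_B = 62484.066 − 3.234×(817.2 + 22768) = −13790.4708.
Balance: K_A − x×(3.234 − 2.819) = K_B, so x = (K_A − K_B)/(3.234 − 2.819) = 13790.5/0.415 = 33200 m.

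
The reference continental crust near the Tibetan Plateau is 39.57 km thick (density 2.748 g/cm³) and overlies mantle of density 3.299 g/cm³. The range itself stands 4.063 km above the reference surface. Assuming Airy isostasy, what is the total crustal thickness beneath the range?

63.9 km

Root depth r = h ρ_c / (ρ_m − ρ_c) = 4.063 km × 2.748 / 0.551 = 20.26 km.
Total thickness = T + h + r = 39.57 km + 4.063 km + 20.26 km = 63.9 km.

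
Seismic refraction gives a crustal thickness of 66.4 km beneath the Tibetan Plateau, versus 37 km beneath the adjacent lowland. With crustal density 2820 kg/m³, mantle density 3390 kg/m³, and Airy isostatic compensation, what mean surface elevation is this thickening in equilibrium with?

4.94 km

Excess crust Δ = 66.4 km − 37 km = 29.4 km, split between elevation h and root r with h + r = Δ.
Airy balance ρ_c h = (ρ_m − ρ_c) r gives r = h ρ_c/(ρ_m − ρ_c), so h (1 + ρ_c/(ρ_m − ρ_c)) = Δ, i.e. h = Δ (ρ_m − ρ_c)/ρ_m.
h = 29.4 km × 570/3390 = 4.94 km.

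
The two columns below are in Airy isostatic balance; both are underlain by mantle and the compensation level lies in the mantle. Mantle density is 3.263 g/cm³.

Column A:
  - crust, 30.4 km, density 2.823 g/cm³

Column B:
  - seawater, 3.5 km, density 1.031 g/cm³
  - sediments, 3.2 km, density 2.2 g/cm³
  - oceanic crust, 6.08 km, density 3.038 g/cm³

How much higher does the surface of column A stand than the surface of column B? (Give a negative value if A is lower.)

0.243 km

For any compensation level in the mantle, the mantle terms cancel and isostasy reduces to e = (Σt_A − Σt_B) − (Σ(ρt)_A − Σ(ρt)_B) / ρ_m.
Σt_A = 30.4 km; Σt_B = 12.78 km; Σ(ρt)_A = 85.8192; Σ(ρt)_B = 29.11954 (in km·g/cm³).
e = (30.4 − 12.78) − (85.8192 − 29.11954) / 3.263 = 0.243 km.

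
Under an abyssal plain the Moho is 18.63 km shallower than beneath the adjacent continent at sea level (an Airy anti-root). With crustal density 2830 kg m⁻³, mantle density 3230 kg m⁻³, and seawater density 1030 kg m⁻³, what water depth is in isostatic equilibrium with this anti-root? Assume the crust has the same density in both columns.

Replacing a thickness d of crust by seawater at the top must be balanced by replacing crust with mantle at the base: d (ρ_c − ρ_w) = a (ρ_m − ρ_c).
d = a (ρ_m − ρ_c)/(ρ_c − ρ_w) = 18.63 km × 400/1800 = 4.14 km.

4.14 km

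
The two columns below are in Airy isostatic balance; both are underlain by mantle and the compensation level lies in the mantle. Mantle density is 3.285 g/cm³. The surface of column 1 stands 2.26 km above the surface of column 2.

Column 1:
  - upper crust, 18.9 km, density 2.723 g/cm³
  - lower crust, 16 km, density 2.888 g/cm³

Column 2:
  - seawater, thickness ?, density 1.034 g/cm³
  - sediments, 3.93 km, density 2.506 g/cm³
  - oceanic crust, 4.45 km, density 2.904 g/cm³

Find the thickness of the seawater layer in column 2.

2.13 km

Take the compensation level at the base of the deeper column (depth z_c below the surface of column 1) and equate Σ ρ_i t_i down to z_c; mantle fills any gap and the z_c terms cancel.
Column 1: 18.9×2.723 + 16×2.888 + (z_c − 34.9)×3.285
Column 2: 2.26×0 + x×1.034 + 3.93×2.506 + 4.45×2.904 + (z_c − 2.26 − 8.38 − x)×3.285
The z_c×3.285 term appears on both sides and cancels. Collect the known terms of each column as K = Σ(ρt)_known − 3.285 × (depth of known layers): K_1 = 97.6727 − 3.285×34.9 = −16.9738; K_2 = 22.77138 − 3.285×(2.26 + 8.38) = −12.18102.
Balance: K_1 = K_2 − x×(3.285 − 1.034), so x = (K_2 − K_1)/(3.285 − 1.034) = 4.79278/2.251 = 2.13 km.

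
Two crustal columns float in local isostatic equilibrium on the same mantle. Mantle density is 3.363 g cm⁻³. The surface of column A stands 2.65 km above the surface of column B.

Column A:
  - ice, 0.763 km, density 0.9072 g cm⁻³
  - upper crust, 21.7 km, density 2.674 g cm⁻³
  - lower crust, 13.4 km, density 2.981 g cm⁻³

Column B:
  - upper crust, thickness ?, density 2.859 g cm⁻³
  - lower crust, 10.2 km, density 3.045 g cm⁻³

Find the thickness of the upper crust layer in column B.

19.4 km

Take the compensation level at the base of the deeper column (depth z_c below the surface of column A) and equate Σ ρ_i t_i down to z_c; mantle fills any gap and the z_c terms cancel.
Column A: 0.763×0.9072 + 21.7×2.674 + 13.4×2.981 + (z_c − 35.863)×3.363
Column B: 2.65×0 + x×2.859 + 10.2×3.045 + (z_c − 2.65 − 10.2 − x)×3.363
The z_c×3.363 term appears on both sides and cancels. Collect the known terms of each column as K = Σ(ρt)_known − 3.363 × (depth of known layers): K_A = 98.6633936 − 3.363×35.863 = −21.9438754; K_B = 31.059 − 3.363×(2.65 + 10.2) = −12.15555.
Balance: K_A = K_B − x×(3.363 − 2.859), so x = (K_B − K_A)/(3.363 − 2.859) = 9.78833/0.504 = 19.4 km.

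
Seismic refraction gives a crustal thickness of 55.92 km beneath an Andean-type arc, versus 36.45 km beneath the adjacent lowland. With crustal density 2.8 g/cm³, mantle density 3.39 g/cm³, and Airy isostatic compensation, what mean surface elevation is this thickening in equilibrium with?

Excess crust Δ = 55.92 km − 36.45 km = 19.47 km, split between elevation h and root r with h + r = Δ.
Airy balance ρ_c h = (ρ_m − ρ_c) r gives r = h ρ_c/(ρ_m − ρ_c), so h (1 + ρ_c/(ρ_m − ρ_c)) = Δ, i.e. h = Δ (ρ_m − ρ_c)/ρ_m.
h = 19.47 km × 0.59/3.39 = 3.39 km.

3.39 km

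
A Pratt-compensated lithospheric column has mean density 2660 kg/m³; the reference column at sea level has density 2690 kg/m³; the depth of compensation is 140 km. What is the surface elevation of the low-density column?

1.58 km

ρ_ref D = ρ (D + h) → h = D (ρ_ref − ρ)/ρ.
h = 140 km × (2690 − 2660)/2660 = 1.58 km.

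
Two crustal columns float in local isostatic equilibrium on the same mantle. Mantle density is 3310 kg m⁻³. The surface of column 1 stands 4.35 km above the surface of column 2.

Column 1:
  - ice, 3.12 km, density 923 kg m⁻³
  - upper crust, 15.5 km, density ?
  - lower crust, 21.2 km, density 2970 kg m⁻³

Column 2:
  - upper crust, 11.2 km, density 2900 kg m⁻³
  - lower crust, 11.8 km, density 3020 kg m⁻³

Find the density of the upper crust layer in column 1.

2810 kg m⁻³

Take the compensation level at the base of the deeper column (depth z_c below the surface of column 1) and equate Σ ρ_i t_i down to z_c; mantle fills any gap and the z_c terms cancel.
Column 1: 3.12×923 + 15.5×ρ + 21.2×2970 + (z_c − 39.82)×3310
Column 2: 4.35×0 + 11.2×2900 + 11.8×3020 + (z_c − 4.35 − 23)×3310
The z_c×3310 term appears on both sides and cancels. Collect the known terms of each column as K = Σ(ρt)_known − 3310 × (depth of known layers): K_1 = 65843.76 − 3310×39.82 = −65960.44; K_2 = 68116 − 3310×(4.35 + 23) = −22412.5.
Balance: K_1 + 15.5×ρ = K_2, so ρ = (K_2 − K_1)/15.5 = 43547.9/15.5 = 2810 kg m⁻³.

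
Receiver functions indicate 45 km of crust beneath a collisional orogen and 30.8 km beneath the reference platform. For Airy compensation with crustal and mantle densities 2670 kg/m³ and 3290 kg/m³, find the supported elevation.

2.68 km

Excess crust Δ = 45 km − 30.8 km = 14.2 km, split between elevation h and root r with h + r = Δ.
Airy balance ρ_c h = (ρ_m − ρ_c) r gives r = h ρ_c/(ρ_m − ρ_c), so h (1 + ρ_c/(ρ_m − ρ_c)) = Δ, i.e. h = Δ (ρ_m − ρ_c)/ρ_m.
h = 14.2 km × 620/3290 = 2.68 km.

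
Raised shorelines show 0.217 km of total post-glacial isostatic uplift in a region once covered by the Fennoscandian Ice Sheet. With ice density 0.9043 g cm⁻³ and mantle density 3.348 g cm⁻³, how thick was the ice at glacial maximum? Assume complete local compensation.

u = t ρ_ice/ρ_m → t = u ρ_m/ρ_ice = 0.217 km × 3.348/0.9043 = 0.803 km.

0.803 km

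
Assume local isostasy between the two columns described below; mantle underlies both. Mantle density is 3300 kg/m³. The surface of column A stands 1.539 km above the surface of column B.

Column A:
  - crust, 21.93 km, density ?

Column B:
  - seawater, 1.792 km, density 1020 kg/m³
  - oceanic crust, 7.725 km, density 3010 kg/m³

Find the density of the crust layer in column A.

Take the compensation level at the base of the deeper column (depth z_c below the surface of column A) and equate Σ ρ_i t_i down to z_c; mantle fills any gap and the z_c terms cancel.
Column A: 21.93×ρ + (z_c − 21.93)×3300
Column B: 1.539×0 + 1.792×1020 + 7.725×3010 + (z_c − 1.539 − 9.517)×3300
The z_c×3300 term appears on both sides and cancels. Collect the known terms of each column as K = Σ(ρt)_known − 3300 × (depth of known layers): K_A = 0 − 3300×21.93 = −72369; K_B = 25080.09 − 3300×(1.539 + 9.517) = −11404.71.
Balance: K_A + 21.93×ρ = K_B, so ρ = (K_B − K_A)/21.93 = 60964.3/21.93 = 2780 kg/m³.

2780 kg/m³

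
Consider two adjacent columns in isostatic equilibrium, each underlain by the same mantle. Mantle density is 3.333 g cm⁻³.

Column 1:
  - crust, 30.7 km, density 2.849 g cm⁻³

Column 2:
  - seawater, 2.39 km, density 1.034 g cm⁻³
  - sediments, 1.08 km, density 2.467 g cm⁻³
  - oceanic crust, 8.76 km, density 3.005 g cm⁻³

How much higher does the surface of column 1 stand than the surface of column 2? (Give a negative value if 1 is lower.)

1.67 km

For any compensation level in the mantle, the mantle terms cancel and isostasy reduces to e = (Σt_1 − Σt_2) − (Σ(ρt)_1 − Σ(ρt)_2) / ρ_m.
Σt_1 = 30.7 km; Σt_2 = 12.23 km; Σ(ρt)_1 = 87.4643; Σ(ρt)_2 = 31.45942 (in km·g cm⁻³).
e = (30.7 − 12.23) − (87.4643 − 31.45942) / 3.333 = 1.67 km.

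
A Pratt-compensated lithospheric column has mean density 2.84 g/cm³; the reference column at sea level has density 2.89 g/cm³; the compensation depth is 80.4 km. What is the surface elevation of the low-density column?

ρ_ref D = ρ (D + h) → h = D (ρ_ref − ρ)/ρ.
h = 80.4 km × (2.89 − 2.84)/2.84 = 1.42 km.

1.42 km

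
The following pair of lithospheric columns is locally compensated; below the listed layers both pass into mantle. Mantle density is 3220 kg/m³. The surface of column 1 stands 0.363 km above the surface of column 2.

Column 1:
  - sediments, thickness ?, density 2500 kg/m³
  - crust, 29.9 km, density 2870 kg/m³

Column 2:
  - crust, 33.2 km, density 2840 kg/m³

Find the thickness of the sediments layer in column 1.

4.61 km

Take the compensation level at the base of the deeper column (depth z_c below the surface of column 1) and equate Σ ρ_i t_i down to z_c; mantle fills any gap and the z_c terms cancel.
Column 1: x×2500 + 29.9×2870 + (z_c − 29.9 − x)×3220
Column 2: 0.363×0 + 33.2×2840 + (z_c − 0.363 − 33.2)×3220
The z_c×3220 term appears on both sides and cancels. Collect the known terms of each column as K = Σ(ρt)_known − 3220 × (depth of known layers): K_1 = 85813 − 3220×29.9 = −10465; K_2 = 94288 − 3220×(0.363 + 33.2) = −13784.86.
Balance: K_1 − x×(3220 − 2500) = K_2, so x = (K_1 − K_2)/(3220 − 2500) = 3319.86/720 = 4.61 km.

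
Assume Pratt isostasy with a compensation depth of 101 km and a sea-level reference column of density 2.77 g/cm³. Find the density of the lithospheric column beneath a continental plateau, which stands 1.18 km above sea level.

Pratt balance: ρ_ref D = ρ (D + h).
ρ = ρ_ref D/(D + h) = 2.77 × 101 km/(101 km + 1.18 km) = 2.74 g/cm³.

2.74 g/cm³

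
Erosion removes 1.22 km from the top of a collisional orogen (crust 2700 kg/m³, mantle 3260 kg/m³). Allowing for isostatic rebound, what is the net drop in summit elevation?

0.21 km

Rebound u = e ρ_c/ρ_m = 1.22 km × 2700/3260 = 1.01 km.
Net surface drop = e − u = 1.22 km − 1.01 km = e (ρ_m − ρ_c)/ρ_m = 0.21 km.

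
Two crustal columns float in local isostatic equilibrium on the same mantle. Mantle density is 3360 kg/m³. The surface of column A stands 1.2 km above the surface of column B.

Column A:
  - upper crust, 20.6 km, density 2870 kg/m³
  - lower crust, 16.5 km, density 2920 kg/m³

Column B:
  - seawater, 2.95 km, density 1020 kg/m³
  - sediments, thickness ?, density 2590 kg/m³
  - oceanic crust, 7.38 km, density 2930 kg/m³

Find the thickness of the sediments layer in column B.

4.22 km

Take the compensation level at the base of the deeper column (depth z_c below the surface of column A) and equate Σ ρ_i t_i down to z_c; mantle fills any gap and the z_c terms cancel.
Column A: 20.6×2870 + 16.5×2920 + (z_c − 37.1)×3360
Column B: 1.2×0 + 2.95×1020 + x×2590 + 7.38×2930 + (z_c − 1.2 − 10.33 − x)×3360
The z_c×3360 term appears on both sides and cancels. Collect the known terms of each column as K = Σ(ρt)_known − 3360 × (depth of known layers): K_A = 107302 − 3360×37.1 = −17354; K_B = 24632.4 − 3360×(1.2 + 10.33) = −14108.4.
Balance: K_A = K_B − x×(3360 − 2590), so x = (K_B − K_A)/(3360 − 2590) = 3245.6/770 = 4.22 km.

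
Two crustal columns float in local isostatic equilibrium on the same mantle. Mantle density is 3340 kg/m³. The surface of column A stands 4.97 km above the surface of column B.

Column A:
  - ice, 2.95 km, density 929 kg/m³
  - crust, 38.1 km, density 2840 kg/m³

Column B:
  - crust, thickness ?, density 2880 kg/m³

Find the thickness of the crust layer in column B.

Take the compensation level at the base of the deeper column (depth z_c below the surface of column A) and equate Σ ρ_i t_i down to z_c; mantle fills any gap and the z_c terms cancel.
Column A: 2.95×929 + 38.1×2840 + (z_c − 41.05)×3340
Column B: 4.97×0 + x×2880 + (z_c − 4.97 − 0 − x)×3340
The z_c×3340 term appears on both sides and cancels. Collect the known terms of each column as K = Σ(ρt)_known − 3340 × (depth of known layers): K_A = 110944.55 − 3340×41.05 = −26162.45; K_B = 0 − 3340×(4.97 + 0) = −16599.8.
Balance: K_A = K_B − x×(3340 − 2880), so x = (K_B − K_A)/(3340 − 2880) = 9562.65/460 = 20.8 km.

20.8 km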